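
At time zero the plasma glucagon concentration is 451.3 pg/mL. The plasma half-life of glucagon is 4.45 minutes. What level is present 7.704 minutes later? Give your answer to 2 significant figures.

140 pg/mL

Number of half-lives: n = 7.704/4.45 ≈ 1.7312.
Remaining = 451.3 × (1/2)^1.7312 = 451.3 × 0.30119 ≈ 135.93 pg/mL.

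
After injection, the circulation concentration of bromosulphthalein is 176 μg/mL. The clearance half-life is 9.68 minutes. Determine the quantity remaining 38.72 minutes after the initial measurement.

Elapsed time is 4 half-lives (38.72/9.68).
Each half-life halves the amount: 176 × (1/2)^4 = 176/16 = 11 μg/mL.

11 μg/mL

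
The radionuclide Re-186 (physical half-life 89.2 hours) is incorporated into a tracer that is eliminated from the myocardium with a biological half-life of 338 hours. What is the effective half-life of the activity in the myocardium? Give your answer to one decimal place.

1/t_eff = 1/t_phys + 1/t_biol = 1/89.2 + 1/338 = 0.014169 per hour.
t_eff = 89.2 × 338 / (89.2 + 338) ≈ 70.575 hours.

70.6 hours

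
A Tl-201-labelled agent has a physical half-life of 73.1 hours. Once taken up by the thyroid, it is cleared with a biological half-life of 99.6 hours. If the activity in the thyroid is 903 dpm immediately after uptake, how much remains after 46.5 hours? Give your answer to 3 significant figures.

420 dpm

1/t_eff = 1/t_phys + 1/t_biol = 1/73.1 + 1/99.6 = 0.02372 per hour.
t_eff = 73.1 × 99.6 / (73.1 + 99.6) ≈ 42.158 hours.
Remaining = 903 × (1/2)^(46.5/42.158) = 903 × (1/2)^1.103 ≈ 420.39 dpm.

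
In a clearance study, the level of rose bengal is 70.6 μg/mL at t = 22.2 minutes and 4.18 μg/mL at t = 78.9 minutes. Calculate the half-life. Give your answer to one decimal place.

Over Δt = 78.9 − 22.2 = 56.7 minutes, the level fell by a factor of 70.6/4.18 ≈ 16.89.
n = log₂(16.89) ≈ 4.0781 half-lives, so t½ = 56.7/4.0781 ≈ 13.904 minutes.

13.9 minutes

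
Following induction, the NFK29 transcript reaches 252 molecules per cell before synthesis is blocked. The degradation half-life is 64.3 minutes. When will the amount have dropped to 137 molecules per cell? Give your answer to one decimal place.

Fraction remaining = 137/252 ≈ 0.54365.
n = log₂(252/137) = ln(1.8394)/ln 2 ≈ 0.87925 half-lives.
t = n × t½ = 0.87925 × 64.3 ≈ 56.536 minutes.

56.5 minutes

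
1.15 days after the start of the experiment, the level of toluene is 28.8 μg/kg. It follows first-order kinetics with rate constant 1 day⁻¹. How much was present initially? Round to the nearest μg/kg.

t½ = ln 2 / k = 0.69315 / 1 ≈ 0.69315 days.
Number of half-lives elapsed: n = 1.15/0.69315 ≈ 1.6591.
A₀ = A × 2^n = 28.8 × 2^1.6591 = 28.8 × 3.1582 ≈ 90.956 μg/kg.

91 μg/kg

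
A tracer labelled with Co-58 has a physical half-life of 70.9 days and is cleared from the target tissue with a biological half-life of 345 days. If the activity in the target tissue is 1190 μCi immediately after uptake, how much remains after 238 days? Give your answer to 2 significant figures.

1/t_eff = 1/t_phys + 1/t_biol = 1/70.9 + 1/345 = 0.017003 per day.
t_eff = 70.9 × 345 / (70.9 + 345) ≈ 58.813 days.
Remaining = 1190 × (1/2)^(238/58.813) = 1190 × (1/2)^4.0467 ≈ 72.006 μCi.

72 μCi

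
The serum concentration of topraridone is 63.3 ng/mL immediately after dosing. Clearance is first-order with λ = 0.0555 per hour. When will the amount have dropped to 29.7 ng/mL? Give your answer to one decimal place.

t½ = ln 2 / λ = 0.69315 / 0.0555 ≈ 12.489 hours.
Fraction remaining = 29.7/63.3 ≈ 0.46919.
n = log₂(63.3/29.7) = ln(2.1313)/ln 2 ≈ 1.0917 half-lives.
t = n × t½ = 1.0917 × 12.489 ≈ 13.635 hours.

13.6 hours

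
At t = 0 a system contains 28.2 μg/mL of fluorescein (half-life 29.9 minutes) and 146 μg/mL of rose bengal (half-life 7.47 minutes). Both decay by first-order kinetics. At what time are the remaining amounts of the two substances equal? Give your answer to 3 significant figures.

23.6 minutes

Set 28.2·(1/2)^(t/29.9) = 146·(1/2)^(t/7.47).
Taking log₂: log₂(28.2/146) = t·(1/29.9 − 1/7.47).
log₂(0.19315) = -2.3722; 1/29.9 − 1/7.47 = -0.10042.
t = -2.3722 / -0.10042 ≈ 23.622 minutes.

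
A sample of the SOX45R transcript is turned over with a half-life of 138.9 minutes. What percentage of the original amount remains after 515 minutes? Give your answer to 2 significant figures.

7.7%

n = 515/138.9 ≈ 3.7077 half-lives.
Fraction remaining = (1/2)^3.7077 ≈ 0.076537, i.e. 7.6537%.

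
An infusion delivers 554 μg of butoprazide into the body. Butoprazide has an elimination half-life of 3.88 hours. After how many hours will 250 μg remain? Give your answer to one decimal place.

4.5 hours

Fraction remaining = 250/554 ≈ 0.45126.
n = log₂(554/250) = ln(2.216)/ln 2 ≈ 1.148 half-lives.
t = n × t½ = 1.148 × 3.88 ≈ 4.4541 hours.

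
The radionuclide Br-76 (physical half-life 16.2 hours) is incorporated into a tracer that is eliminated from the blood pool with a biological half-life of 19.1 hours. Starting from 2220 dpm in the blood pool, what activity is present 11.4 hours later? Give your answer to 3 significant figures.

901 dpm

1/t_eff = 1/t_phys + 1/t_biol = 1/16.2 + 1/19.1 = 0.11408 per hour.
t_eff = 16.2 × 19.1 / (16.2 + 19.1) ≈ 8.7654 hours.
Remaining = 2220 × (1/2)^(11.4/8.7654) = 2220 × (1/2)^1.3006 ≈ 901.25 dpm.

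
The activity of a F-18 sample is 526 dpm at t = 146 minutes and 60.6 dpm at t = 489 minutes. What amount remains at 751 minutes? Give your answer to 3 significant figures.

Over Δt = 489 − 146 = 343 minutes, the level fell by a factor of 526/60.6 ≈ 8.6799.
n = log₂(8.6799) ≈ 3.1177 half-lives, so t½ = 343/3.1177 ≈ 110.02 minutes.
From t = 489 to t = 751: 60.6 × (1/2)^((751−489)/110.02) ≈ 11.63 dpm.

11.6 dpm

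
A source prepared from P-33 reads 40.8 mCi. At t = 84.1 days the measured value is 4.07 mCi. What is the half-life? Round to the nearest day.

25 days

A/A₀ = 4.07/40.8 ≈ 0.099755.
n = log₂(10.025) ≈ 3.3255 half-lives elapsed in 84.1 days.
t½ = 84.1/3.3255 ≈ 25.29 days.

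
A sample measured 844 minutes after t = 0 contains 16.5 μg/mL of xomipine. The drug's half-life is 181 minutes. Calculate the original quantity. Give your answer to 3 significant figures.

Number of half-lives elapsed: n = 844/181 ≈ 4.663.
A₀ = A × 2^n = 16.5 × 2^4.663 = 16.5 × 25.334 ≈ 418.01 μg/mL.

418 μg/mL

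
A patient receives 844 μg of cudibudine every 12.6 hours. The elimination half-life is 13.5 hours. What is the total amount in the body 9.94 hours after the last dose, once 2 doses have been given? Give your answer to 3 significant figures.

The 2 doses were given 22.54, 9.94 hours ago.
Total = 844·(1/2)^(22.54/13.5) + 844·(1/2)^(9.94/13.5)
      = 265.3 + 506.63 ≈ 771.93 μg.

772 μg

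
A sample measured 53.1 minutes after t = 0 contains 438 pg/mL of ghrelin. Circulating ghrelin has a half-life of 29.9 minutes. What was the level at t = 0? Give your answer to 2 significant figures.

1500 pg/mL

Number of half-lives elapsed: n = 53.1/29.9 ≈ 1.7759.
A₀ = A × 2^n = 438 × 2^1.7759 = 438 × 3.4246 ≈ 1500 pg/mL.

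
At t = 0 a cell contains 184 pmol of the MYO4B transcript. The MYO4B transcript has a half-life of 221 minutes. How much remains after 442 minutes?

46 pmol

Elapsed time is 2 half-lives (442/221).
Each half-life halves the amount: 184 × (1/2)^2 = 184/4 = 46 pmol.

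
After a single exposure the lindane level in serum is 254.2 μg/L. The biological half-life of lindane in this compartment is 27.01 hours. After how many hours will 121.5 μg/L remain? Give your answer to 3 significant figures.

28.8 hours

Fraction remaining = 121.5/254.2 ≈ 0.47797.
n = log₂(254.2/121.5) = ln(2.0922)/ln 2 ≈ 1.065 half-lives.
t = n × t½ = 1.065 × 27.01 ≈ 28.766 hours.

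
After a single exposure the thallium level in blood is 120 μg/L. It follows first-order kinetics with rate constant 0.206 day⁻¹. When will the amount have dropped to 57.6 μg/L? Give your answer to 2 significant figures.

3.6 days

t½ = ln 2 / k = 0.69315 / 0.206 ≈ 3.3648 days.
Fraction remaining = 57.6/120 ≈ 0.48.
n = log₂(120/57.6) = ln(2.0833)/ln 2 ≈ 1.0589 half-lives.
t = n × t½ = 1.0589 × 3.3648 ≈ 3.563 days.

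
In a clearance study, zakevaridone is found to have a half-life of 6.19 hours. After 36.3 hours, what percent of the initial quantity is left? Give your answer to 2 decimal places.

1.72%

n = 36.3/6.19 ≈ 5.8643 half-lives.
Fraction remaining = (1/2)^5.8643 ≈ 0.017166, i.e. 1.7166%.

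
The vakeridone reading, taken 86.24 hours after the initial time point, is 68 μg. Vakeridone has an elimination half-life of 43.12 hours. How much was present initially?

Number of half-lives elapsed: n = 86.24/43.12 ≈ 2.
A₀ = A × 2^n = 68 × 2^2 = 68 × 4 ≈ 272 μg.

272 μg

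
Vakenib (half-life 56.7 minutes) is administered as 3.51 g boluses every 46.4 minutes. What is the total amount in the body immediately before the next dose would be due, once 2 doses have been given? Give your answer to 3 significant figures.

The 2 doses were given 92.8, 46.4 minutes ago.
Total = 3.51·(1/2)^(92.8/56.7) + 3.51·(1/2)^(46.4/56.7)
      = 1.1288 + 1.9905 ≈ 3.1193 g.

3.12 g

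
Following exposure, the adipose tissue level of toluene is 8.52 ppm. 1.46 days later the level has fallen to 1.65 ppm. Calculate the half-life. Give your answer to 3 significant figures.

A/A₀ = 1.65/8.52 ≈ 0.19366.
n = log₂(5.1636) ≈ 2.3684 half-lives elapsed in 1.46 days.
t½ = 1.46/2.3684 ≈ 0.61645 days.

0.616 days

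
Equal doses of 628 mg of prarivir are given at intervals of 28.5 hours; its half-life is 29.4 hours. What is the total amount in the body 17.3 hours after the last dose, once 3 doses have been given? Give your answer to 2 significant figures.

740 mg

The 3 doses were given 74.3, 45.8, 17.3 hours ago.
Total = 628·(1/2)^(74.3/29.4) + 628·(1/2)^(45.8/29.4) + 628·(1/2)^(17.3/29.4)
      = 108.94 + 213.31 + 417.66 ≈ 739.91 mg.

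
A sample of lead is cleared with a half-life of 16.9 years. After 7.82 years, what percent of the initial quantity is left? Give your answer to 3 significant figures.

72.6%

n = 7.82/16.9 ≈ 0.46272 half-lives.
Fraction remaining = (1/2)^0.46272 ≈ 0.72562, i.e. 72.562%.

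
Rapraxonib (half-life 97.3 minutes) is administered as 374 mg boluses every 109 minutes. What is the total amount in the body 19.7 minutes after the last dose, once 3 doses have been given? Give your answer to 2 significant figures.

540 mg

The 3 doses were given 237.7, 128.7, 19.7 minutes ago.
Total = 374·(1/2)^(237.7/97.3) + 374·(1/2)^(128.7/97.3) + 374·(1/2)^(19.7/97.3)
      = 68.781 + 149.52 + 325.03 ≈ 543.33 mg.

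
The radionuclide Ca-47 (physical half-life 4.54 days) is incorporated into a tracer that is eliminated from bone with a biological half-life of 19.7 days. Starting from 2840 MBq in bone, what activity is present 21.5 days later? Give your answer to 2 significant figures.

50 MBq

1/t_eff = 1/t_phys + 1/t_biol = 1/4.54 + 1/19.7 = 0.27103 per day.
t_eff = 4.54 × 19.7 / (4.54 + 19.7) ≈ 3.6897 days.
Remaining = 2840 × (1/2)^(21.5/3.6897) = 2840 × (1/2)^5.8271 ≈ 50.027 MBq.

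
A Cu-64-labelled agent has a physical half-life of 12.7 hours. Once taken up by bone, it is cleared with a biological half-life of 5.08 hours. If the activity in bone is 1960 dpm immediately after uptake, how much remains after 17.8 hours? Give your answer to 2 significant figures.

1/t_eff = 1/t_phys + 1/t_biol = 1/12.7 + 1/5.08 = 0.27559 per hour.
t_eff = 12.7 × 5.08 / (12.7 + 5.08) ≈ 3.6286 hours.
Remaining = 1960 × (1/2)^(17.8/3.6286) = 1960 × (1/2)^4.9055 ≈ 65.396 dpm.

65 dpm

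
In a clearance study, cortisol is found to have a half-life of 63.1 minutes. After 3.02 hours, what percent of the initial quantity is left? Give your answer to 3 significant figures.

3.02 hours = 181.2 minutes.
n = 181.2/63.1 ≈ 2.8716 half-lives.
Fraction remaining = (1/2)^2.8716 ≈ 0.13663, i.e. 13.663%.

13.7%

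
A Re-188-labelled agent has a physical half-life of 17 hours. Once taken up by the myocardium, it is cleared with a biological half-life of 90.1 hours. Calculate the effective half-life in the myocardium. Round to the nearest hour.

1/t_eff = 1/t_phys + 1/t_biol = 1/17 + 1/90.1 = 0.069922 per hour.
t_eff = 17 × 90.1 / (17 + 90.1) ≈ 14.302 hours.

14 hours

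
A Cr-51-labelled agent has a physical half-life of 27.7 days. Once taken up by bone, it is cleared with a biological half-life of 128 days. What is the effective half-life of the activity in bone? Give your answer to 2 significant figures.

23 days

1/t_eff = 1/t_phys + 1/t_biol = 1/27.7 + 1/128 = 0.043914 per day.
t_eff = 27.7 × 128 / (27.7 + 128) ≈ 22.772 days.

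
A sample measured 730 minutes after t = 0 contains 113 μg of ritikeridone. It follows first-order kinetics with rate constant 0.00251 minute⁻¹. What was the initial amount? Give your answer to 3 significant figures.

706 μg

t½ = ln 2 / k = 0.69315 / 0.00251 ≈ 276.15 minutes.
Number of half-lives elapsed: n = 730/276.15 ≈ 2.6435.
A₀ = A × 2^n = 113 × 2^2.6435 = 113 × 6.2482 ≈ 706.05 μg.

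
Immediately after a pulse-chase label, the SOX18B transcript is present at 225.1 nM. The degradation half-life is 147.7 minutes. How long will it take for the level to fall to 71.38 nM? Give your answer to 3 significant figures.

245 minutes

Fraction remaining = 71.38/225.1 ≈ 0.3171.
n = log₂(225.1/71.38) = ln(3.1535)/ln 2 ≈ 1.657 half-lives.
t = n × t½ = 1.657 × 147.7 ≈ 244.74 minutes.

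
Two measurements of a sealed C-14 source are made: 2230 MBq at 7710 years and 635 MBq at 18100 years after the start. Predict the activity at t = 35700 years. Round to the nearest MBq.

76 MBq

Over Δt = 18100 − 7710 = 10390 years, the level fell by a factor of 2230/635 ≈ 3.5118.
n = log₂(3.5118) ≈ 1.8122 half-lives, so t½ = 10390/1.8122 ≈ 5733.3 years.
From t = 18100 to t = 35700: 635 × (1/2)^((35700−18100)/5733.3) ≈ 75.627 MBq.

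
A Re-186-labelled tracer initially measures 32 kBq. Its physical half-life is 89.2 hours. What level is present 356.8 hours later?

Elapsed time is 4 half-lives (356.8/89.2).
Each half-life halves the amount: 32 × (1/2)^4 = 32/16 = 2 kBq.

2 kBq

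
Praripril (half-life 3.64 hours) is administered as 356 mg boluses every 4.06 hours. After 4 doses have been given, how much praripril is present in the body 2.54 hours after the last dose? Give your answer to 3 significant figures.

389 mg

The 4 doses were given 14.72, 10.66, 6.6, 2.54 hours ago.
Total = 356·(1/2)^(14.72/3.64) + 356·(1/2)^(10.66/3.64) + 356·(1/2)^(6.6/3.64) + 356·(1/2)^(2.54/3.64)
      = 21.582 + 46.759 + 101.3 + 219.48 ≈ 389.12 mg.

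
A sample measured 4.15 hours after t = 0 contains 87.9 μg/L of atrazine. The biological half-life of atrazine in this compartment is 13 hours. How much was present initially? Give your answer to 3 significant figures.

110 μg/L

Number of half-lives elapsed: n = 4.15/13 ≈ 0.31923.
A₀ = A × 2^n = 87.9 × 2^0.31923 = 87.9 × 1.2477 ≈ 109.67 μg/L.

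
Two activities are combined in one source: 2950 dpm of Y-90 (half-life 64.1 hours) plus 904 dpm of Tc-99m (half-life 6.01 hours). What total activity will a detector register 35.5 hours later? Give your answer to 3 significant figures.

2020 dpm

Y-90: 2950 × (1/2)^(35.5/64.1) = 2950 × (1/2)^0.55382 ≈ 2009.6 dpm.
Tc-99m: 904 × (1/2)^(35.5/6.01) = 904 × (1/2)^5.9068 ≈ 15.067 dpm.
Total = 2009.6 + 15.067 ≈ 2024.6 dpm.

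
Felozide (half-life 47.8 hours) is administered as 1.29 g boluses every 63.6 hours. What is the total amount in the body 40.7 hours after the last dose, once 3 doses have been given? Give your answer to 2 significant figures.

The 3 doses were given 167.9, 104.3, 40.7 hours ago.
Total = 1.29·(1/2)^(167.9/47.8) + 1.29·(1/2)^(104.3/47.8) + 1.29·(1/2)^(40.7/47.8)
      = 0.11303 + 0.28428 + 0.71495 ≈ 1.1123 g.

1.1 g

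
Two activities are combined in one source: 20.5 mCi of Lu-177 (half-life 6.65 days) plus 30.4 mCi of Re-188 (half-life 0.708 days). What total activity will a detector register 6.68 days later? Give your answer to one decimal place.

Lu-177: 20.5 × (1/2)^(6.68/6.65) = 20.5 × (1/2)^1.0045 ≈ 10.218 mCi.
Re-188: 30.4 × (1/2)^(6.68/0.708) = 30.4 × (1/2)^9.435 ≈ 0.043918 mCi.
Total = 10.218 + 0.043918 ≈ 10.262 mCi.

10.3 mCi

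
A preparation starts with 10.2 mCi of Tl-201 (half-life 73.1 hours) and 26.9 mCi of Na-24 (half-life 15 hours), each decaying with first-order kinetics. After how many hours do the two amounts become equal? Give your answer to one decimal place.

Set 10.2·(1/2)^(t/73.1) = 26.9·(1/2)^(t/15).
Taking log₂: log₂(10.2/26.9) = t·(1/73.1 − 1/15).
log₂(0.37918) = -1.399; 1/73.1 − 1/15 = -0.052987.
t = -1.399 / -0.052987 ≈ 26.404 hours.

26.4 hours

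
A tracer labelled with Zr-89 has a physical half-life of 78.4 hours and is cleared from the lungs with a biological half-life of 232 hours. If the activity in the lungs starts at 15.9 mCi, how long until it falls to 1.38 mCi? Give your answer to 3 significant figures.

207 hours

1/t_eff = 1/t_phys + 1/t_biol = 1/78.4 + 1/232 = 0.017065 per hour.
t_eff = 78.4 × 232 / (78.4 + 232) ≈ 58.598 hours.
n = log₂(15.9/1.38) ≈ 3.5263; t = 3.5263 × 58.598 ≈ 206.63 hours.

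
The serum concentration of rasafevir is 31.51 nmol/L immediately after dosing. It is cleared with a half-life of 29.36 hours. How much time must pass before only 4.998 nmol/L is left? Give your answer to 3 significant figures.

Fraction remaining = 4.998/31.51 ≈ 0.15862.
n = log₂(31.51/4.998) = ln(6.3045)/ln 2 ≈ 2.6564 half-lives.
t = n × t½ = 2.6564 × 29.36 ≈ 77.992 hours.

78.0 hours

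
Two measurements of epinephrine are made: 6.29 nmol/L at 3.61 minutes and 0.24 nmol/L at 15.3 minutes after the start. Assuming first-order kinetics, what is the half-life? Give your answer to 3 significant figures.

2.48 minutes

Over Δt = 15.3 − 3.61 = 11.69 minutes, the level fell by a factor of 6.29/0.24 ≈ 26.208.
n = log₂(26.208) ≈ 4.712 half-lives, so t½ = 11.69/4.712 ≈ 2.4809 minutes.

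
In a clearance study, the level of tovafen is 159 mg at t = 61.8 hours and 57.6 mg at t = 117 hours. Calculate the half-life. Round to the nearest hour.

38 hours

Over Δt = 117 − 61.8 = 55.2 hours, the level fell by a factor of 159/57.6 ≈ 2.7604.
n = log₂(2.7604) ≈ 1.4649 half-lives, so t½ = 55.2/1.4649 ≈ 37.682 hours.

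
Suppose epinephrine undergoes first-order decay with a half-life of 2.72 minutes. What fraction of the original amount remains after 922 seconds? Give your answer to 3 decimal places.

0.020

922 seconds = 15.3667 minutes.
n = 15.3667/2.72 ≈ 5.6495 half-lives.
Fraction remaining = (1/2)^5.6495 ≈ 0.019922.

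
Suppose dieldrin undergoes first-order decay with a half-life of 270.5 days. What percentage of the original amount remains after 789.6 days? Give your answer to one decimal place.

n = 789.6/270.5 ≈ 2.919 half-lives.
Fraction remaining = (1/2)^2.919 ≈ 0.13222, i.e. 13.222%.

13.2%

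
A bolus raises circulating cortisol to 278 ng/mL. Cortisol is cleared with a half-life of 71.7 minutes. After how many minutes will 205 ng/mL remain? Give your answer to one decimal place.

31.5 minutes

Fraction remaining = 205/278 ≈ 0.73741.
n = log₂(278/205) = ln(1.3561)/ln 2 ≈ 0.43946 half-lives.
t = n × t½ = 0.43946 × 71.7 ≈ 31.509 minutes.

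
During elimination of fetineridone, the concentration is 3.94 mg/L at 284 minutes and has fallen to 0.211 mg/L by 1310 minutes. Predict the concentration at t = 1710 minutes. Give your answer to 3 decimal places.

0.067 mg/L

Over Δt = 1310 − 284 = 1026 minutes, the level fell by a factor of 3.94/0.211 ≈ 18.673.
n = log₂(18.673) ≈ 4.2229 half-lives, so t½ = 1026/4.2229 ≈ 242.96 minutes.
From t = 1310 to t = 1710: 0.211 × (1/2)^((1710−1310)/242.96) ≈ 0.067404 mg/L.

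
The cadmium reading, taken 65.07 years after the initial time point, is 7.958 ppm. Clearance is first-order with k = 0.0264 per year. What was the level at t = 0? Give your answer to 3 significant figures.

44.3 ppm

t½ = ln 2 / k = 0.69315 / 0.0264 ≈ 26.256 years.
Number of half-lives elapsed: n = 65.07/26.256 ≈ 2.4783.
A₀ = A × 2^n = 7.958 × 2^2.4783 = 7.958 × 5.5725 ≈ 44.346 ppm.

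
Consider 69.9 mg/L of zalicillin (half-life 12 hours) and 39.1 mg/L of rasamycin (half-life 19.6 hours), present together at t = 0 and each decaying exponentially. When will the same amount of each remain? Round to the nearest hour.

Set 69.9·(1/2)^(t/12) = 39.1·(1/2)^(t/19.6).
Taking log₂: log₂(69.9/39.1) = t·(1/12 − 1/19.6).
log₂(1.7877) = 0.83812; 1/12 − 1/19.6 = 0.032313.
t = 0.83812 / 0.032313 ≈ 25.938 hours.

26 hours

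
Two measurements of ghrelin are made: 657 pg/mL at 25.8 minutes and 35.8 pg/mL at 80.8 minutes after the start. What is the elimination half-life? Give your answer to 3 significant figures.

Over Δt = 80.8 − 25.8 = 55 minutes, the level fell by a factor of 657/35.8 ≈ 18.352.
n = log₂(18.352) ≈ 4.1979 half-lives, so t½ = 55/4.1979 ≈ 13.102 minutes.

13.1 minutes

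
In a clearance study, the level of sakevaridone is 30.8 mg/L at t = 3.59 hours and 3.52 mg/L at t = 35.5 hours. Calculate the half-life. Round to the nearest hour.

10 hours

Over Δt = 35.5 − 3.59 = 31.91 hours, the level fell by a factor of 30.8/3.52 ≈ 8.75.
n = log₂(8.75) ≈ 3.1293 half-lives, so t½ = 31.91/3.1293 ≈ 10.197 hours.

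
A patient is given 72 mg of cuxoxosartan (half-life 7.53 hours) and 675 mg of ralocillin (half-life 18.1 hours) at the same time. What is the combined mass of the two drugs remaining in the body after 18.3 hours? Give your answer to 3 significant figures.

cuxoxosartan: 72 × (1/2)^(18.3/7.53) = 72 × (1/2)^2.4303 ≈ 13.358 mg.
ralocillin: 675 × (1/2)^(18.3/18.1) = 675 × (1/2)^1.011 ≈ 334.92 mg.
Total = 13.358 + 334.92 ≈ 348.28 mg.

348 mg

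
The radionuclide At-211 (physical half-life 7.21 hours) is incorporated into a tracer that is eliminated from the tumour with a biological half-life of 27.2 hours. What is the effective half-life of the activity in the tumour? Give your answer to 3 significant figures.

1/t_eff = 1/t_phys + 1/t_biol = 1/7.21 + 1/27.2 = 0.17546 per hour.
t_eff = 7.21 × 27.2 / (7.21 + 27.2) ≈ 5.6993 hours.

5.70 hours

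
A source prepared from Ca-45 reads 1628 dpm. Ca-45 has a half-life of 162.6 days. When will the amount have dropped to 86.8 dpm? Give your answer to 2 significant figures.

690 days

Fraction remaining = 86.8/1628 ≈ 0.053317.
n = log₂(1628/86.8) = ln(18.756)/ln 2 ≈ 4.2293 half-lives.
t = n × t½ = 4.2293 × 162.6 ≈ 687.68 days.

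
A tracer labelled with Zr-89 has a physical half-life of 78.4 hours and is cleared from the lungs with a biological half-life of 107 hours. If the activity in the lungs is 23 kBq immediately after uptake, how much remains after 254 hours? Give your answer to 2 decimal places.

1/t_eff = 1/t_phys + 1/t_biol = 1/78.4 + 1/107 = 0.022101 per hour.
t_eff = 78.4 × 107 / (78.4 + 107) ≈ 45.247 hours.
Remaining = 23 × (1/2)^(254/45.247) = 23 × (1/2)^5.6136 ≈ 0.46974 kBq.

0.47 kBq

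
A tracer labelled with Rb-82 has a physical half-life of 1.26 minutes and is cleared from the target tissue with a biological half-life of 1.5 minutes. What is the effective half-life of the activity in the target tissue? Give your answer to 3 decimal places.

0.685 minutes

1/t_eff = 1/t_phys + 1/t_biol = 1/1.26 + 1/1.5 = 1.4603 per minute.
t_eff = 1.26 × 1.5 / (1.26 + 1.5) ≈ 0.68478 minutes.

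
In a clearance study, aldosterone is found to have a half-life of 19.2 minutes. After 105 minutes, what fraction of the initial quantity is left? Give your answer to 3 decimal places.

0.023

n = 105/19.2 ≈ 5.4688 half-lives.
Fraction remaining = (1/2)^5.4688 ≈ 0.022581.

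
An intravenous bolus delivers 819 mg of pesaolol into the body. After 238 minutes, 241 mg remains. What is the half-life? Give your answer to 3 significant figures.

135 minutes

A/A₀ = 241/819 ≈ 0.29426.
n = log₂(3.3983) ≈ 1.7648 half-lives elapsed in 238 minutes.
t½ = 238/1.7648 ≈ 134.86 minutes.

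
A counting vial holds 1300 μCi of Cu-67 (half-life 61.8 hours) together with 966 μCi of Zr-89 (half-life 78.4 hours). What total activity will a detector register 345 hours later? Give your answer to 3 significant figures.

72.9 μCi

Cu-67: 1300 × (1/2)^(345/61.8) = 1300 × (1/2)^5.5825 ≈ 27.129 μCi.
Zr-89: 966 × (1/2)^(345/78.4) = 966 × (1/2)^4.4005 ≈ 45.74 μCi.
Total = 27.129 + 45.74 ≈ 72.869 μCi.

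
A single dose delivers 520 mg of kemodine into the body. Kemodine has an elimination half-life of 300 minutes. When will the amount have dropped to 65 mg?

65/520 = 1/8, so 3 half-lives have elapsed.
t = 3 × 300 = 900 minutes.

900 minutes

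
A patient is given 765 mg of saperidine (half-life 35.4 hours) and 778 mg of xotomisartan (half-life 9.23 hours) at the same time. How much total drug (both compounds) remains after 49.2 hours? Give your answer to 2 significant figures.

310 mg

saperidine: 765 × (1/2)^(49.2/35.4) = 765 × (1/2)^1.3898 ≈ 291.93 mg.
xotomisartan: 778 × (1/2)^(49.2/9.23) = 778 × (1/2)^5.3304 ≈ 19.336 mg.
Total = 291.93 + 19.336 ≈ 311.27 mg.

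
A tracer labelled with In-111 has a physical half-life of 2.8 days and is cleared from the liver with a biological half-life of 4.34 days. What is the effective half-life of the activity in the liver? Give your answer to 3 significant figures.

1.70 days

1/t_eff = 1/t_phys + 1/t_biol = 1/2.8 + 1/4.34 = 0.58756 per day.
t_eff = 2.8 × 4.34 / (2.8 + 4.34) ≈ 1.702 days.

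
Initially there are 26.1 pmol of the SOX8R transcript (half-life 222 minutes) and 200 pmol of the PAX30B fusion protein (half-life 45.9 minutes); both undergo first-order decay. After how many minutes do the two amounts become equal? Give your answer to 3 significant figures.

Set 26.1·(1/2)^(t/222) = 200·(1/2)^(t/45.9).
Taking log₂: log₂(26.1/200) = t·(1/222 − 1/45.9).
log₂(0.1305) = -2.9379; 1/222 − 1/45.9 = -0.017282.
t = -2.9379 / -0.017282 ≈ 170 minutes.

170 minutes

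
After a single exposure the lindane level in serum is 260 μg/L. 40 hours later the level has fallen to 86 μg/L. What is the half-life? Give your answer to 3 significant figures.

25.1 hours

A/A₀ = 86/260 ≈ 0.33077.
n = log₂(3.0233) ≈ 1.5961 half-lives elapsed in 40 hours.
t½ = 40/1.5961 ≈ 25.061 hours.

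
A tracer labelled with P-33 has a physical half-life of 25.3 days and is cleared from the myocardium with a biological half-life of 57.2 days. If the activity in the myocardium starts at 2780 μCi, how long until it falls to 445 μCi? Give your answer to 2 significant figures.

46 days

1/t_eff = 1/t_phys + 1/t_biol = 1/25.3 + 1/57.2 = 0.057008 per day.
t_eff = 25.3 × 57.2 / (25.3 + 57.2) ≈ 17.541 days.
n = log₂(2780/445) ≈ 2.6432; t = 2.6432 × 17.541 ≈ 46.365 days.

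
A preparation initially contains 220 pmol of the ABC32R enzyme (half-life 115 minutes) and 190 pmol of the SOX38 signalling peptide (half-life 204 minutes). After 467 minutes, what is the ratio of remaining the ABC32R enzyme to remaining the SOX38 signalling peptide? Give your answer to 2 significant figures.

0.34

ABC32R enzyme: 220 × (1/2)^(467/115) = 220 × (1/2)^4.0609 ≈ 13.182 pmol.
SOX38 signalling peptide: 190 × (1/2)^(467/204) = 190 × (1/2)^2.2892 ≈ 38.871 pmol.
Ratio ≈ 13.182 / 38.871 ≈ 0.33912.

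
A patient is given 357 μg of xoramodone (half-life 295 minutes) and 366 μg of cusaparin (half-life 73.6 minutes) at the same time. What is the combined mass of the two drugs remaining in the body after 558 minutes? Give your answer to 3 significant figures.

98.1 μg

xoramodone: 357 × (1/2)^(558/295) = 357 × (1/2)^1.8915 ≈ 96.219 μg.
cusaparin: 366 × (1/2)^(558/73.6) = 366 × (1/2)^7.5815 ≈ 1.9108 μg.
Total = 96.219 + 1.9108 ≈ 98.13 μg.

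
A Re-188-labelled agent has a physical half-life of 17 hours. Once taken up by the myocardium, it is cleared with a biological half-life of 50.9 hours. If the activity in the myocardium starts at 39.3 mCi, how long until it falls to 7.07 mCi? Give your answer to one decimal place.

31.5 hours

1/t_eff = 1/t_phys + 1/t_biol = 1/17 + 1/50.9 = 0.07847 per hour.
t_eff = 17 × 50.9 / (17 + 50.9) ≈ 12.744 hours.
n = log₂(39.3/7.07) ≈ 2.4747; t = 2.4747 × 12.744 ≈ 31.538 hours.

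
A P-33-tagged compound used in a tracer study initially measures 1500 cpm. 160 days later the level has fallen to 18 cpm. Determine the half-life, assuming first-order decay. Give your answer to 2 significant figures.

25 days

A/A₀ = 18/1500 ≈ 0.012.
n = log₂(83.333) ≈ 6.3808 half-lives elapsed in 160 days.
t½ = 160/6.3808 ≈ 25.075 days.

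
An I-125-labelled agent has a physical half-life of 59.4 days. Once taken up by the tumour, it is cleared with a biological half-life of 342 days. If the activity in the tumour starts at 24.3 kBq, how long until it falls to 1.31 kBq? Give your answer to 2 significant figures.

210 days

1/t_eff = 1/t_phys + 1/t_biol = 1/59.4 + 1/342 = 0.019759 per day.
t_eff = 59.4 × 342 / (59.4 + 342) ≈ 50.61 days.
n = log₂(24.3/1.31) ≈ 4.2133; t = 4.2133 × 50.61 ≈ 213.24 days.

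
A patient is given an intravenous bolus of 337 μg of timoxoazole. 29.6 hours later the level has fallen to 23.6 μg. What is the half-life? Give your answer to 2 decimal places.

A/A₀ = 23.6/337 ≈ 0.07003.
n = log₂(14.28) ≈ 3.8359 half-lives elapsed in 29.6 hours.
t½ = 29.6/3.8359 ≈ 7.7166 hours.

7.72 hours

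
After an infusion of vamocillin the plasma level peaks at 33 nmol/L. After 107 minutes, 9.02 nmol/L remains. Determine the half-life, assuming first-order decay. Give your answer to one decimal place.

57.2 minutes

A/A₀ = 9.02/33 ≈ 0.27333.
n = log₂(3.6585) ≈ 1.8713 half-lives elapsed in 107 minutes.
t½ = 107/1.8713 ≈ 57.181 minutes.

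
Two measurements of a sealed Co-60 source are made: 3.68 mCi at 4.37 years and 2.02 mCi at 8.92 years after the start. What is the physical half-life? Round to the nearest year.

5 years

Over Δt = 8.92 − 4.37 = 4.55 years, the level fell by a factor of 3.68/2.02 ≈ 1.8218.
n = log₂(1.8218) ≈ 0.86535 half-lives, so t½ = 4.55/0.86535 ≈ 5.258 years.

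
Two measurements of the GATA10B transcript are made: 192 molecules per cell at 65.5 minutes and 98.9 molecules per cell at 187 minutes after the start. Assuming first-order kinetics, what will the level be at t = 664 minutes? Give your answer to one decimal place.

Over Δt = 187 − 65.5 = 121.5 minutes, the level fell by a factor of 192/98.9 ≈ 1.9414.
n = log₂(1.9414) ≈ 0.95706 half-lives, so t½ = 121.5/0.95706 ≈ 126.95 minutes.
From t = 187 to t = 664: 98.9 × (1/2)^((664−187)/126.95) ≈ 7.3134 molecules per cell.

7.3 molecules per cell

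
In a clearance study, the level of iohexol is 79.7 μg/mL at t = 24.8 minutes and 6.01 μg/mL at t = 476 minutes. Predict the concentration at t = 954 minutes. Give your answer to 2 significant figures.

Over Δt = 476 − 24.8 = 451.2 minutes, the level fell by a factor of 79.7/6.01 ≈ 13.261.
n = log₂(13.261) ≈ 3.7291 half-lives, so t½ = 451.2/3.7291 ≈ 120.99 minutes.
From t = 476 to t = 954: 6.01 × (1/2)^((954−476)/120.99) ≈ 0.3887 μg/mL.

0.39 μg/mL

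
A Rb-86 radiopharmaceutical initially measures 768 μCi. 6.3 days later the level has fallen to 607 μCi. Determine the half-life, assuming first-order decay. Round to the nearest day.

19 days

A/A₀ = 607/768 ≈ 0.79036.
n = log₂(1.2652) ≈ 0.33941 half-lives elapsed in 6.3 days.
t½ = 6.3/0.33941 ≈ 18.562 days.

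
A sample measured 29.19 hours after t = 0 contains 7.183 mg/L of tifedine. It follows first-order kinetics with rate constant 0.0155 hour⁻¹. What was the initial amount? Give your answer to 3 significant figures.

11.3 mg/L

t½ = ln 2 / λ = 0.69315 / 0.0155 ≈ 44.719 hours.
Number of half-lives elapsed: n = 29.19/44.719 ≈ 0.65274.
A₀ = A × 2^n = 7.183 × 2^0.65274 = 7.183 × 1.5722 ≈ 11.293 mg/L.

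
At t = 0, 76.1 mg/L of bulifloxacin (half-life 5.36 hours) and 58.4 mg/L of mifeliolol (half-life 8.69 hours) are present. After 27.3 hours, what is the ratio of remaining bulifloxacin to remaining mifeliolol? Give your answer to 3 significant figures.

0.337

bulifloxacin: 76.1 × (1/2)^(27.3/5.36) = 76.1 × (1/2)^5.0933 ≈ 2.2292 mg/L.
mifeliolol: 58.4 × (1/2)^(27.3/8.69) = 58.4 × (1/2)^3.1415 ≈ 6.6178 mg/L.
Ratio ≈ 2.2292 / 6.6178 ≈ 0.33685.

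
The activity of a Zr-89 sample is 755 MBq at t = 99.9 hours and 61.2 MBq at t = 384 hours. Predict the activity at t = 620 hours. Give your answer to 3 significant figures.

7.59 MBq

Over Δt = 384 − 99.9 = 284.1 hours, the level fell by a factor of 755/61.2 ≈ 12.337.
n = log₂(12.337) ≈ 3.6249 half-lives, so t½ = 284.1/3.6249 ≈ 78.375 hours.
From t = 384 to t = 620: 61.2 × (1/2)^((620−384)/78.375) ≈ 7.5911 MBq.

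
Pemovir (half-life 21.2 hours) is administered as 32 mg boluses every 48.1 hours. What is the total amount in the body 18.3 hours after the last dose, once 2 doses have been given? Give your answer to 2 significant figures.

21 mg

The 2 doses were given 66.4, 18.3 hours ago.
Total = 32·(1/2)^(66.4/21.2) + 32·(1/2)^(18.3/21.2)
      = 3.6501 + 17.591 ≈ 21.241 mg.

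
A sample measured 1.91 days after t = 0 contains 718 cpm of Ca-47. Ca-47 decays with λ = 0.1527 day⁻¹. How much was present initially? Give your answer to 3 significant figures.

t½ = ln 2 / λ = 0.69315 / 0.1527 ≈ 4.5393 days.
Number of half-lives elapsed: n = 1.91/4.5393 ≈ 0.42077.
A₀ = A × 2^n = 718 × 2^0.42077 = 718 × 1.3386 ≈ 961.15 cpm.

961 cpm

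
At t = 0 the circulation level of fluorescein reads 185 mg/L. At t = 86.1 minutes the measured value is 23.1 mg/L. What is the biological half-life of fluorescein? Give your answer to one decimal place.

A/A₀ = 23.1/185 ≈ 0.12486.
n = log₂(8.0087) ≈ 3.0016 half-lives elapsed in 86.1 minutes.
t½ = 86.1/3.0016 ≈ 28.685 minutes.

28.7 minutes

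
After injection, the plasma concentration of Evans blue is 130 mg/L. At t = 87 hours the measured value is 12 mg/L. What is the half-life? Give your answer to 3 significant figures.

25.3 hours

A/A₀ = 12/130 ≈ 0.092308.
n = log₂(10.833) ≈ 3.4374 half-lives elapsed in 87 hours.
t½ = 87/3.4374 ≈ 25.31 hours.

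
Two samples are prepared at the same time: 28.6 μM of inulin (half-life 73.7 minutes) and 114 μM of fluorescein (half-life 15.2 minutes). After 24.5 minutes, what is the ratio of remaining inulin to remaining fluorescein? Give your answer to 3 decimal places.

inulin: 28.6 × (1/2)^(24.5/73.7) = 28.6 × (1/2)^0.33243 ≈ 22.714 μM.
fluorescein: 114 × (1/2)^(24.5/15.2) = 114 × (1/2)^1.6118 ≈ 37.299 μM.
Ratio ≈ 22.714 / 37.299 ≈ 0.60898.

0.609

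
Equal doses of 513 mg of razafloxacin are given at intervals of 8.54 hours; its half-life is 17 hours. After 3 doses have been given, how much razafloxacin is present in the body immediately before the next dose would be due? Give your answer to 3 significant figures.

798 mg

The 3 doses were given 25.62, 17.08, 8.54 hours ago.
Total = 513·(1/2)^(25.62/17) + 513·(1/2)^(17.08/17) + 513·(1/2)^(8.54/17)
      = 180.49 + 255.66 + 362.15 ≈ 798.31 mg.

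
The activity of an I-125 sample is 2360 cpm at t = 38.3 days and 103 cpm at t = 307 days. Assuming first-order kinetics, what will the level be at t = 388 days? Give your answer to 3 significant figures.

40.1 cpm

Over Δt = 307 − 38.3 = 268.7 days, the level fell by a factor of 2360/103 ≈ 22.913.
n = log₂(22.913) ≈ 4.5181 half-lives, so t½ = 268.7/4.5181 ≈ 59.472 days.
From t = 307 to t = 388: 103 × (1/2)^((388−307)/59.472) ≈ 40.072 cpm.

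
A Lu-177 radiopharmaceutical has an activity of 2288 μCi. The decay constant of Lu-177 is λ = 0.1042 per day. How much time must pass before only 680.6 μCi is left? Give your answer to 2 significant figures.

12 days

t½ = ln 2 / λ = 0.69315 / 0.1042 ≈ 6.6521 days.
Fraction remaining = 680.6/2288 ≈ 0.29747.
n = log₂(2288/680.6) = ln(3.3617)/ln 2 ≈ 1.7492 half-lives.
t = n × t½ = 1.7492 × 6.6521 ≈ 11.636 days.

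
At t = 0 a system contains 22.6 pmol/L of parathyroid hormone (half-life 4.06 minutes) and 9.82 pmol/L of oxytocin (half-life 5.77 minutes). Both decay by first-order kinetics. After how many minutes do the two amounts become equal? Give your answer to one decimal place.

Set 22.6·(1/2)^(t/4.06) = 9.82·(1/2)^(t/5.77).
Taking log₂: log₂(22.6/9.82) = t·(1/4.06 − 1/5.77).
log₂(2.3014) = 1.2025; 1/4.06 − 1/5.77 = 0.072995.
t = 1.2025 / 0.072995 ≈ 16.474 minutes.

16.5 minutes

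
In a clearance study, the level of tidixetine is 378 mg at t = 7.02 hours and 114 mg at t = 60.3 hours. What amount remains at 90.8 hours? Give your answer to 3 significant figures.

57.4 mg

Over Δt = 60.3 − 7.02 = 53.28 hours, the level fell by a factor of 378/114 ≈ 3.3158.
n = log₂(3.3158) ≈ 1.7294 half-lives, so t½ = 53.28/1.7294 ≈ 30.809 hours.
From t = 60.3 to t = 90.8: 114 × (1/2)^((90.8−60.3)/30.809) ≈ 57.398 mg.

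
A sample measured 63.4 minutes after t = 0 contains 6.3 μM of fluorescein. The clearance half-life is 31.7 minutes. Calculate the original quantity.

25.2 μM

Number of half-lives elapsed: n = 63.4/31.7 ≈ 2.
A₀ = A × 2^n = 6.3 × 2^2 = 6.3 × 4 ≈ 25.2 μM.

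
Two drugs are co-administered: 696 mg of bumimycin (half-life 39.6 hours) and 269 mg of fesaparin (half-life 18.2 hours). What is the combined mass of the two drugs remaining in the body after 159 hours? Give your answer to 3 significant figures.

bumimycin: 696 × (1/2)^(159/39.6) = 696 × (1/2)^4.0152 ≈ 43.046 mg.
fesaparin: 269 × (1/2)^(159/18.2) = 269 × (1/2)^8.7363 ≈ 0.63078 mg.
Total = 43.046 + 0.63078 ≈ 43.676 mg.

43.7 mg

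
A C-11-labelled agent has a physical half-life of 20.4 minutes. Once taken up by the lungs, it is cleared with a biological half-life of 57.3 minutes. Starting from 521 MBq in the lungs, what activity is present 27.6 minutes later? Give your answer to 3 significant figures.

146 MBq

1/t_eff = 1/t_phys + 1/t_biol = 1/20.4 + 1/57.3 = 0.066472 per minute.
t_eff = 20.4 × 57.3 / (20.4 + 57.3) ≈ 15.044 minutes.
Remaining = 521 × (1/2)^(27.6/15.044) = 521 × (1/2)^1.8346 ≈ 146.07 MBq.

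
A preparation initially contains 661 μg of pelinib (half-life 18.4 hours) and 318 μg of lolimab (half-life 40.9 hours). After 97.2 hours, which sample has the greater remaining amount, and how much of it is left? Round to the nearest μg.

lolimab, 61 μg

pelinib: 661 × (1/2)^5.2826 ≈ 16.982 μg.
lolimab: 318 × (1/2)^2.3765 ≈ 61.238 μg.
Lolimab has more remaining, at ≈ 61.238 μg.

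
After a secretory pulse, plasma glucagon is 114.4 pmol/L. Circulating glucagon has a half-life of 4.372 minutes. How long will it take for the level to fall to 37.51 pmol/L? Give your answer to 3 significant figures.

7.03 minutes

Fraction remaining = 37.51/114.4 ≈ 0.32788.
n = log₂(114.4/37.51) = ln(3.0499)/ln 2 ≈ 1.6087 half-lives.
t = n × t½ = 1.6087 × 4.372 ≈ 7.0334 minutes.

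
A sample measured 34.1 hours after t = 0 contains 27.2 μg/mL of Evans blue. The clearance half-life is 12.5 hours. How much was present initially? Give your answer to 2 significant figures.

Number of half-lives elapsed: n = 34.1/12.5 ≈ 2.728.
A₀ = A × 2^n = 27.2 × 2^2.728 = 27.2 × 6.6254 ≈ 180.21 μg/mL.

180 μg/mL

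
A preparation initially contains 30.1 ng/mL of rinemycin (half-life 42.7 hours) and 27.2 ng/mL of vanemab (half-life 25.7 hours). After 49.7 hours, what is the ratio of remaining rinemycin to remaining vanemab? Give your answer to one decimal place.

rinemycin: 30.1 × (1/2)^(49.7/42.7) = 30.1 × (1/2)^1.1639 ≈ 13.433 ng/mL.
vanemab: 27.2 × (1/2)^(49.7/25.7) = 27.2 × (1/2)^1.9339 ≈ 7.119 ng/mL.
Ratio ≈ 13.433 / 7.119 ≈ 1.887.

1.9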